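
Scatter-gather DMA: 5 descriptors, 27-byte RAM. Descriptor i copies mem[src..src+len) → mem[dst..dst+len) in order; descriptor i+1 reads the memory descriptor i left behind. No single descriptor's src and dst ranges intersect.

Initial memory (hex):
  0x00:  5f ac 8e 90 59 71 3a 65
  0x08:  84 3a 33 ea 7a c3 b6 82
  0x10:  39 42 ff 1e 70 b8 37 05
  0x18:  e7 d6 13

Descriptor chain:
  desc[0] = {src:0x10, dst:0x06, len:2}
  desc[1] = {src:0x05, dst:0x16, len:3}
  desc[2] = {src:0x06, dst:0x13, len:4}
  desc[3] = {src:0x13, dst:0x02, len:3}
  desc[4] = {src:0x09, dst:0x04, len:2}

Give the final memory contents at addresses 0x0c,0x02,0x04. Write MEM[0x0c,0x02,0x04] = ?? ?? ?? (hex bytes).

MEM[0x0c,0x02,0x04] = 7a 39 3a

D0: mem[0x06..0x07] <- [39 42]
D1: mem[0x16..0x18] <- [71 39 42]
D2: mem[0x13..0x16] <- [39 42 84 3a]
D3: mem[0x02..0x04] <- [39 42 84]
D4: mem[0x04..0x05] <- [3a 33]
query mem[0x0c]=0x7a, mem[0x02]=0x39, mem[0x04]=0x3a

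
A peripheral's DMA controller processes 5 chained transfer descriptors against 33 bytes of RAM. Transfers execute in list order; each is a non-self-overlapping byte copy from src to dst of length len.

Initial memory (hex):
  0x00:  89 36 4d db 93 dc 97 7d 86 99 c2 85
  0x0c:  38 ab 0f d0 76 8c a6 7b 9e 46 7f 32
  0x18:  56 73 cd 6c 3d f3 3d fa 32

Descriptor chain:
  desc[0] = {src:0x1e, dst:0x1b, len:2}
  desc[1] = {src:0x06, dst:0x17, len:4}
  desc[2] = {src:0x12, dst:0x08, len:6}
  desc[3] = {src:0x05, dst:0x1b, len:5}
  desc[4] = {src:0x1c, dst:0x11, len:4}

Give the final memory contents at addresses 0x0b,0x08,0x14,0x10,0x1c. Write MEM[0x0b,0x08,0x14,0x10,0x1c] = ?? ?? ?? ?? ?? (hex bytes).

[0] 0x1e->0x1b len=2 : 3d fa
[1] 0x06->0x17 len=4 : 97 7d 86 99
[2] 0x12->0x08 len=6 : a6 7b 9e 46 7f 97
[3] 0x05->0x1b len=5 : dc 97 7d a6 7b
[4] 0x1c->0x11 len=4 : 97 7d a6 7b
query mem[0x0b]=0x46, mem[0x08]=0xa6, mem[0x14]=0x7b, mem[0x10]=0x76, mem[0x1c]=0x97

MEM[0x0b,0x08,0x14,0x10,0x1c] = 46 a6 7b 76 97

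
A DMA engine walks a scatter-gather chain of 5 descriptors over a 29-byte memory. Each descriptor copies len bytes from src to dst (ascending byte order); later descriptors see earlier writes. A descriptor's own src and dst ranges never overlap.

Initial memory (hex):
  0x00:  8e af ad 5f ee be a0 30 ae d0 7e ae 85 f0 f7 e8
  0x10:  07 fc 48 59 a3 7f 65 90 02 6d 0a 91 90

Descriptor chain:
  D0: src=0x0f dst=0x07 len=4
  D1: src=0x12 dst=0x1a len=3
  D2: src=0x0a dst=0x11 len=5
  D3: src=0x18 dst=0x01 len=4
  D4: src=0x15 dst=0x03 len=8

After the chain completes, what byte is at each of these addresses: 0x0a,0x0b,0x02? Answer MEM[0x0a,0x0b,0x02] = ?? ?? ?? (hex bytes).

D0: mem[0x07..0x0a] <- [e8 07 fc 48]
D1: mem[0x1a..0x1c] <- [48 59 a3]
D2: mem[0x11..0x15] <- [48 ae 85 f0 f7]
D3: mem[0x01..0x04] <- [02 6d 48 59]
D4: mem[0x03..0x0a] <- [f7 65 90 02 6d 48 59 a3]
query mem[0x0a]=0xa3, mem[0x0b]=0xae, mem[0x02]=0x6d

MEM[0x0a,0x0b,0x02] = a3 ae 6d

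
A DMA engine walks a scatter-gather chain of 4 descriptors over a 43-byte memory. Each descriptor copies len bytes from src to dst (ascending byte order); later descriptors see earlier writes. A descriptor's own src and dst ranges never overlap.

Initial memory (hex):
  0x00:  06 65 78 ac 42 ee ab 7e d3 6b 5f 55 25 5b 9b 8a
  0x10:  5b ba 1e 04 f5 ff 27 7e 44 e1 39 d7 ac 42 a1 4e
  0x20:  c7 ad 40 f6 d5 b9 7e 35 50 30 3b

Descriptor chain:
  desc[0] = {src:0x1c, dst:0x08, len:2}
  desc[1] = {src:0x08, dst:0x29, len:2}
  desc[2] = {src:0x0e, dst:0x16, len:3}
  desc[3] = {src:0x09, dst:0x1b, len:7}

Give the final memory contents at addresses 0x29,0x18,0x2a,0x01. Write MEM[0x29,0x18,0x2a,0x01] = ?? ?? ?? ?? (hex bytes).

MEM[0x29,0x18,0x2a,0x01] = ac 5b 42 65

[0] 0x1c->0x08 len=2 : ac 42
[1] 0x08->0x29 len=2 : ac 42
[2] 0x0e->0x16 len=3 : 9b 8a 5b
[3] 0x09->0x1b len=7 : 42 5f 55 25 5b 9b 8a
query mem[0x29]=0xac, mem[0x18]=0x5b, mem[0x2a]=0x42, mem[0x01]=0x65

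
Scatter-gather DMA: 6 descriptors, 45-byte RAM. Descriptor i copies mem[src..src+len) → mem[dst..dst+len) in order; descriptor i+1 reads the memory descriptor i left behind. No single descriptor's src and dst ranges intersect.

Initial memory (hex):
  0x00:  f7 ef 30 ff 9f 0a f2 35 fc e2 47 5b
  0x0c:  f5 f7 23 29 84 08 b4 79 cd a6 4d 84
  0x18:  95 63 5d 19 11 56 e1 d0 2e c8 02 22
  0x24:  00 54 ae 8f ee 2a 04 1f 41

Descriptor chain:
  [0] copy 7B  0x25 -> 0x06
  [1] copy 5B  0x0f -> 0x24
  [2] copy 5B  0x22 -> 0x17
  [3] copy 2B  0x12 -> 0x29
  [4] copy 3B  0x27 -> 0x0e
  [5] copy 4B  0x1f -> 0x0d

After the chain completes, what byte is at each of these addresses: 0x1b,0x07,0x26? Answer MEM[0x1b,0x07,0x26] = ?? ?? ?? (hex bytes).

#0 dst[0x06+7] := {0x54,0xae,0x8f,0xee,0x2a,0x04,0x1f}
#1 dst[0x24+5] := {0x29,0x84,0x08,0xb4,0x79}
#2 dst[0x17+5] := {0x02,0x22,0x29,0x84,0x08}
#3 dst[0x29+2] := {0xb4,0x79}
#4 dst[0x0e+3] := {0xb4,0x79,0xb4}
#5 dst[0x0d+4] := {0xd0,0x2e,0xc8,0x02}
query mem[0x1b]=0x08, mem[0x07]=0xae, mem[0x26]=0x08

MEM[0x1b,0x07,0x26] = 08 ae 08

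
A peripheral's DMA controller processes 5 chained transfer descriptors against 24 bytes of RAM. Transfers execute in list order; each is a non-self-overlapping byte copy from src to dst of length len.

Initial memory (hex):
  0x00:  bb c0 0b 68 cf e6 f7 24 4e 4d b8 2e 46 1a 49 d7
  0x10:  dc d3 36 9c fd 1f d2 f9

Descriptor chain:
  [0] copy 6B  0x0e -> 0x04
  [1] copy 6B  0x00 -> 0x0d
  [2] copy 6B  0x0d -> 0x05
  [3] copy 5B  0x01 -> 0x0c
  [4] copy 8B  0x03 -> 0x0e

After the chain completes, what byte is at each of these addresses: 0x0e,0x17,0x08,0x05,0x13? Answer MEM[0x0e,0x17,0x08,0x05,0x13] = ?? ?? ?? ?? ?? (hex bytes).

MEM[0x0e,0x17,0x08,0x05,0x13] = 68 f9 68 bb 68

#0 dst[0x04+6] := {0x49,0xd7,0xdc,0xd3,0x36,0x9c}
#1 dst[0x0d+6] := {0xbb,0xc0,0x0b,0x68,0x49,0xd7}
#2 dst[0x05+6] := {0xbb,0xc0,0x0b,0x68,0x49,0xd7}
#3 dst[0x0c+5] := {0xc0,0x0b,0x68,0x49,0xbb}
#4 dst[0x0e+8] := {0x68,0x49,0xbb,0xc0,0x0b,0x68,0x49,0xd7}
query mem[0x0e]=0x68, mem[0x17]=0xf9, mem[0x08]=0x68, mem[0x05]=0xbb, mem[0x13]=0x68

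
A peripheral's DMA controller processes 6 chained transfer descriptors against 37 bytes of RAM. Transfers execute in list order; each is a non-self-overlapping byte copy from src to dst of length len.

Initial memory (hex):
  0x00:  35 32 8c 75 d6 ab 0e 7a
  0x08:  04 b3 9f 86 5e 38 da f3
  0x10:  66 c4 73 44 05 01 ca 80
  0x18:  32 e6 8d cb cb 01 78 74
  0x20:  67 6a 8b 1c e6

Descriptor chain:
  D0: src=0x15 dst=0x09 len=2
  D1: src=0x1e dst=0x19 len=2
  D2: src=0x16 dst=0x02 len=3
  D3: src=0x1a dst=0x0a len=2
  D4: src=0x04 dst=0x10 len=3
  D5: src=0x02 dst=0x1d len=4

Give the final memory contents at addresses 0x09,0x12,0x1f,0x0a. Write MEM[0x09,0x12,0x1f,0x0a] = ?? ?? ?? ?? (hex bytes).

MEM[0x09,0x12,0x1f,0x0a] = 01 0e 32 74

D0: mem[0x09..0x0a] <- [01 ca]
D1: mem[0x19..0x1a] <- [78 74]
D2: mem[0x02..0x04] <- [ca 80 32]
D3: mem[0x0a..0x0b] <- [74 cb]
D4: mem[0x10..0x12] <- [32 ab 0e]
D5: mem[0x1d..0x20] <- [ca 80 32 ab]
query mem[0x09]=0x01, mem[0x12]=0x0e, mem[0x1f]=0x32, mem[0x0a]=0x74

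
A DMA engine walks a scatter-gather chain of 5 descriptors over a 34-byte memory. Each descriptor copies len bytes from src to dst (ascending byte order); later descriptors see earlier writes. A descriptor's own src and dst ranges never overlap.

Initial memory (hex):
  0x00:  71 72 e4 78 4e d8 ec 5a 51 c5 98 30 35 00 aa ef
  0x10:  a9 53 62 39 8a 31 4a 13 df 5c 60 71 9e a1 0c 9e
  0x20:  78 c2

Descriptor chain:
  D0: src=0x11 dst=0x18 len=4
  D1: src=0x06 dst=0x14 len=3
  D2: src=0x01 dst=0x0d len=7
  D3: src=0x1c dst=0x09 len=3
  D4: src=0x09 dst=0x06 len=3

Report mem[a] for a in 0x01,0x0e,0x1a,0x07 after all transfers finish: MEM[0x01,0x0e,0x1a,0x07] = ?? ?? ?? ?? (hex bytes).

  after D0: wrote 4B at 0x18 = 5362398a
  after D1: wrote 3B at 0x14 = ec5a51
  after D2: wrote 7B at 0x0d = 72e4784ed8ec5a
  after D3: wrote 3B at 0x09 = 9ea10c
  after D4: wrote 3B at 0x06 = 9ea10c
query mem[0x01]=0x72, mem[0x0e]=0xe4, mem[0x1a]=0x39, mem[0x07]=0xa1

MEM[0x01,0x0e,0x1a,0x07] = 72 e4 39 a1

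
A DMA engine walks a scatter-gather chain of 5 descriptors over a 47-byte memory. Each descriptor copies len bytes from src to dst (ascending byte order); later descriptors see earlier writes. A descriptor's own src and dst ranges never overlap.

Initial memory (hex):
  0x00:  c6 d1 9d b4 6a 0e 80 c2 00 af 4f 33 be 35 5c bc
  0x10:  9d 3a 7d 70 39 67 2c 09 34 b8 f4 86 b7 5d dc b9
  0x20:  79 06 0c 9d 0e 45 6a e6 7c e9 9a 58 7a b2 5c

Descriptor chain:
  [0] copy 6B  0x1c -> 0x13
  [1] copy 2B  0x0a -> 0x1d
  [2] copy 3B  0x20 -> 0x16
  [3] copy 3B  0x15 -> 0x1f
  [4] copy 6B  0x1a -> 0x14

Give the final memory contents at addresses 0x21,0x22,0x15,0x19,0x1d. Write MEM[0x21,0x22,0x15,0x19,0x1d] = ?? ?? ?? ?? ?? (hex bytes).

D0: mem[0x13..0x18] <- [b7 5d dc b9 79 06]
D1: mem[0x1d..0x1e] <- [4f 33]
D2: mem[0x16..0x18] <- [79 06 0c]
D3: mem[0x1f..0x21] <- [dc 79 06]
D4: mem[0x14..0x19] <- [f4 86 b7 4f 33 dc]
query mem[0x21]=0x06, mem[0x22]=0x0c, mem[0x15]=0x86, mem[0x19]=0xdc, mem[0x1d]=0x4f

MEM[0x21,0x22,0x15,0x19,0x1d] = 06 0c 86 dc 4f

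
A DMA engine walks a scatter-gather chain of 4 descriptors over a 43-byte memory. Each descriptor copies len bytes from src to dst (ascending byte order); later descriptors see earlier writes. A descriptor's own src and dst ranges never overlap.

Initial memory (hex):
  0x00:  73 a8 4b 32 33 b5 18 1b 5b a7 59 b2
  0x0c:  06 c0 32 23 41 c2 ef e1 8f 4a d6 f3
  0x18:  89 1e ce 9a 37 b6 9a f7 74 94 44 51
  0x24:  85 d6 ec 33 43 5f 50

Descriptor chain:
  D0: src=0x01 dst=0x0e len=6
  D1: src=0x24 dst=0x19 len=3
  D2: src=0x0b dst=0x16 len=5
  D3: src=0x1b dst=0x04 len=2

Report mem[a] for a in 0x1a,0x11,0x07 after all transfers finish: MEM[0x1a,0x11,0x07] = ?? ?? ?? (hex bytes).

[0] 0x01->0x0e len=6 : a8 4b 32 33 b5 18
[1] 0x24->0x19 len=3 : 85 d6 ec
[2] 0x0b->0x16 len=5 : b2 06 c0 a8 4b
[3] 0x1b->0x04 len=2 : ec 37
query mem[0x1a]=0x4b, mem[0x11]=0x33, mem[0x07]=0x1b

MEM[0x1a,0x11,0x07] = 4b 33 1b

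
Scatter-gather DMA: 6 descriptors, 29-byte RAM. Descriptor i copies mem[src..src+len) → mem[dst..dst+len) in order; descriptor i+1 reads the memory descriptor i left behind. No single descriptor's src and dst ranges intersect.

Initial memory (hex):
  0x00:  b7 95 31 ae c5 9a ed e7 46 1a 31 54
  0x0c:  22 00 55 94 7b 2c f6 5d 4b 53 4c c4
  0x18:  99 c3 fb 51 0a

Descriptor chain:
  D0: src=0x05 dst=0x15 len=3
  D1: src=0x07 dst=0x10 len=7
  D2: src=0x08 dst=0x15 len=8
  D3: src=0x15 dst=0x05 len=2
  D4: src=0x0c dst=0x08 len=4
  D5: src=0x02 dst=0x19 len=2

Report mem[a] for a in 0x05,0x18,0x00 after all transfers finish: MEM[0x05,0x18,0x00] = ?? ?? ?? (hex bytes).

MEM[0x05,0x18,0x00] = 46 54 b7

  after D0: wrote 3B at 0x15 = 9aede7
  after D1: wrote 7B at 0x10 = e7461a31542200
  after D2: wrote 8B at 0x15 = 461a315422005594
  after D3: wrote 2B at 0x05 = 461a
  after D4: wrote 4B at 0x08 = 22005594
  after D5: wrote 2B at 0x19 = 31ae
query mem[0x05]=0x46, mem[0x18]=0x54, mem[0x00]=0xb7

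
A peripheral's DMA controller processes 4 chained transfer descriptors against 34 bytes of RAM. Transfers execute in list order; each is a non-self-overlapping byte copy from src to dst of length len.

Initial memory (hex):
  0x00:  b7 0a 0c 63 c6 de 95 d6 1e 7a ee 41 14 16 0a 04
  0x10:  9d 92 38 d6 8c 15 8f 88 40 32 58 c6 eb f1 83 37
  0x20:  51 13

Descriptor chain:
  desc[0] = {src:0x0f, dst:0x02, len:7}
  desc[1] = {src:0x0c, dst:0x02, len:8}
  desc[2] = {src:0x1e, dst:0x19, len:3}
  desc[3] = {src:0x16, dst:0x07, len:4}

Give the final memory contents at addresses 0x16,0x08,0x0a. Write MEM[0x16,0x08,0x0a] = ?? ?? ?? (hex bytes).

#0 dst[0x02+7] := {0x04,0x9d,0x92,0x38,0xd6,0x8c,0x15}
#1 dst[0x02+8] := {0x14,0x16,0x0a,0x04,0x9d,0x92,0x38,0xd6}
#2 dst[0x19+3] := {0x83,0x37,0x51}
#3 dst[0x07+4] := {0x8f,0x88,0x40,0x83}
query mem[0x16]=0x8f, mem[0x08]=0x88, mem[0x0a]=0x83

MEM[0x16,0x08,0x0a] = 8f 88 83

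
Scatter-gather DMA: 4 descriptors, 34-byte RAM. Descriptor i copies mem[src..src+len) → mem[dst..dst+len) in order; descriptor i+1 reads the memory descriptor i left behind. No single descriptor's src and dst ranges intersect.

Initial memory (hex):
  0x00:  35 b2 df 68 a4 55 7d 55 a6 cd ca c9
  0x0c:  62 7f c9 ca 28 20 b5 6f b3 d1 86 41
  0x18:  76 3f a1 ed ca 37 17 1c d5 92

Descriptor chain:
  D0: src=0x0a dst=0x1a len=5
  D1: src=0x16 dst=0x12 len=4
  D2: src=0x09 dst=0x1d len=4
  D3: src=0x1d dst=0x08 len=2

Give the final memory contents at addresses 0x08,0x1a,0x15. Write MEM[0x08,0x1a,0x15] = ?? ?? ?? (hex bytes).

MEM[0x08,0x1a,0x15] = cd ca 3f

#0 dst[0x1a+5] := {0xca,0xc9,0x62,0x7f,0xc9}
#1 dst[0x12+4] := {0x86,0x41,0x76,0x3f}
#2 dst[0x1d+4] := {0xcd,0xca,0xc9,0x62}
#3 dst[0x08+2] := {0xcd,0xca}
query mem[0x08]=0xcd, mem[0x1a]=0xca, mem[0x15]=0x3f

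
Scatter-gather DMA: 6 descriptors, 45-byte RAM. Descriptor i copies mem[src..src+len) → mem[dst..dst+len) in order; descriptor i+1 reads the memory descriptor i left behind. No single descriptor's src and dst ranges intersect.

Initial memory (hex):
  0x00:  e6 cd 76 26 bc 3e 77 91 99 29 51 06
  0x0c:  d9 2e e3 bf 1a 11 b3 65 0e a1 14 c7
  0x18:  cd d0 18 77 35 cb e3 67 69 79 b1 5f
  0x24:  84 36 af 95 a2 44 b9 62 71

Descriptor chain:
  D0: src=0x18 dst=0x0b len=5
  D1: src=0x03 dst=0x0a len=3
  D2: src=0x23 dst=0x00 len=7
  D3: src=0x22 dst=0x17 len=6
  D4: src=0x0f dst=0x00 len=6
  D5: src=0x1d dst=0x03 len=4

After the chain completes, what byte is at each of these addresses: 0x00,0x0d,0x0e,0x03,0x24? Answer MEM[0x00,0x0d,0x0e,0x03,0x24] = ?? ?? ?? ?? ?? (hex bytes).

MEM[0x00,0x0d,0x0e,0x03,0x24] = 35 18 77 cb 84

#0 dst[0x0b+5] := {0xcd,0xd0,0x18,0x77,0x35}
#1 dst[0x0a+3] := {0x26,0xbc,0x3e}
#2 dst[0x00+7] := {0x5f,0x84,0x36,0xaf,0x95,0xa2,0x44}
#3 dst[0x17+6] := {0xb1,0x5f,0x84,0x36,0xaf,0x95}
#4 dst[0x00+6] := {0x35,0x1a,0x11,0xb3,0x65,0x0e}
#5 dst[0x03+4] := {0xcb,0xe3,0x67,0x69}
query mem[0x00]=0x35, mem[0x0d]=0x18, mem[0x0e]=0x77, mem[0x03]=0xcb, mem[0x24]=0x84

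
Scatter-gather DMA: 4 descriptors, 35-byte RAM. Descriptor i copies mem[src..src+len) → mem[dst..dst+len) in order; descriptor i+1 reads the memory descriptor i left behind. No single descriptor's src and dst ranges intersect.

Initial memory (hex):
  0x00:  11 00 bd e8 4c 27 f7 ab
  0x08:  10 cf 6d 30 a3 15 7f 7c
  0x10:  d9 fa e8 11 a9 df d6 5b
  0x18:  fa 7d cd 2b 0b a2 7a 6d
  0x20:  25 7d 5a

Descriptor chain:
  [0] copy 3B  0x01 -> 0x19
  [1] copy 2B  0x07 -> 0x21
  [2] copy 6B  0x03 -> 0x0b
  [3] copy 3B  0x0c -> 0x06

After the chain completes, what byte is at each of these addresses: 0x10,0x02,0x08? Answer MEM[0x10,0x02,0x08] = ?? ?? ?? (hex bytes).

MEM[0x10,0x02,0x08] = 10 bd f7

#0 dst[0x19+3] := {0x00,0xbd,0xe8}
#1 dst[0x21+2] := {0xab,0x10}
#2 dst[0x0b+6] := {0xe8,0x4c,0x27,0xf7,0xab,0x10}
#3 dst[0x06+3] := {0x4c,0x27,0xf7}
query mem[0x10]=0x10, mem[0x02]=0xbd, mem[0x08]=0xf7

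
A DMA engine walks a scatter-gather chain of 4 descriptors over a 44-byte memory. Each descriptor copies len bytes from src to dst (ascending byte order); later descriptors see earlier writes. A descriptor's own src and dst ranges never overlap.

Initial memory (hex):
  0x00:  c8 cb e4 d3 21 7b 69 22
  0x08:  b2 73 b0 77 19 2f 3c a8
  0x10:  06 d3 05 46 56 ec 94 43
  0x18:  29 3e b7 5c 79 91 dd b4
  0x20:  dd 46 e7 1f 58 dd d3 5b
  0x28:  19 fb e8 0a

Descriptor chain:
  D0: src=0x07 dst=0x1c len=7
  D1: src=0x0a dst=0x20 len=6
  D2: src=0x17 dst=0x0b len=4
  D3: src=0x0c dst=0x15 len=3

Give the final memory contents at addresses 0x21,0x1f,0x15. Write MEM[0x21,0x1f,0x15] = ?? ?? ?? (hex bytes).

MEM[0x21,0x1f,0x15] = 77 b0 29

  after D0: wrote 7B at 0x1c = 22b273b077192f
  after D1: wrote 6B at 0x20 = b077192f3ca8
  after D2: wrote 4B at 0x0b = 43293eb7
  after D3: wrote 3B at 0x15 = 293eb7
query mem[0x21]=0x77, mem[0x1f]=0xb0, mem[0x15]=0x29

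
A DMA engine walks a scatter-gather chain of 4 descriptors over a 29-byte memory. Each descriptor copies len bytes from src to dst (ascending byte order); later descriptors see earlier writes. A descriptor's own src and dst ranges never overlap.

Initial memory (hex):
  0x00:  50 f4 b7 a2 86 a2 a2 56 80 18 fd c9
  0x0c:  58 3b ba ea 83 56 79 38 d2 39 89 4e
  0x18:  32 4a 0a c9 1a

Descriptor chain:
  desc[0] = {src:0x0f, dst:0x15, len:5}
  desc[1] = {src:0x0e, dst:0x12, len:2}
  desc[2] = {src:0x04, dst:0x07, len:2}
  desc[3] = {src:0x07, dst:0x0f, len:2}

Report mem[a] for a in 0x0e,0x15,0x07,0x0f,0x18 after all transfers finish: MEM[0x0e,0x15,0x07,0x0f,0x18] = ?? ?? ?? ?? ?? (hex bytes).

  after D0: wrote 5B at 0x15 = ea83567938
  after D1: wrote 2B at 0x12 = baea
  after D2: wrote 2B at 0x07 = 86a2
  after D3: wrote 2B at 0x0f = 86a2
query mem[0x0e]=0xba, mem[0x15]=0xea, mem[0x07]=0x86, mem[0x0f]=0x86, mem[0x18]=0x79

MEM[0x0e,0x15,0x07,0x0f,0x18] = ba ea 86 86 79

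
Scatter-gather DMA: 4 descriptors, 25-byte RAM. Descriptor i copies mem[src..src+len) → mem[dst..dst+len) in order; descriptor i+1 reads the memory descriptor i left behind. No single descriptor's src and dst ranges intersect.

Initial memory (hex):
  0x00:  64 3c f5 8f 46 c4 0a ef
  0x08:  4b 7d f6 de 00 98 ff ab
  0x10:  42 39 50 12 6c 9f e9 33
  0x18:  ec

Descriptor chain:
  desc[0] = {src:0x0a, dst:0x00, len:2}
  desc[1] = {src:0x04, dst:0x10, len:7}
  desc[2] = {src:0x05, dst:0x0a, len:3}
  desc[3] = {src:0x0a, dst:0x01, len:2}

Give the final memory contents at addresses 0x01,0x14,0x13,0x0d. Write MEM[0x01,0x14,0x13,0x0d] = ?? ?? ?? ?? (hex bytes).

MEM[0x01,0x14,0x13,0x0d] = c4 4b ef 98

[0] 0x0a->0x00 len=2 : f6 de
[1] 0x04->0x10 len=7 : 46 c4 0a ef 4b 7d f6
[2] 0x05->0x0a len=3 : c4 0a ef
[3] 0x0a->0x01 len=2 : c4 0a
query mem[0x01]=0xc4, mem[0x14]=0x4b, mem[0x13]=0xef, mem[0x0d]=0x98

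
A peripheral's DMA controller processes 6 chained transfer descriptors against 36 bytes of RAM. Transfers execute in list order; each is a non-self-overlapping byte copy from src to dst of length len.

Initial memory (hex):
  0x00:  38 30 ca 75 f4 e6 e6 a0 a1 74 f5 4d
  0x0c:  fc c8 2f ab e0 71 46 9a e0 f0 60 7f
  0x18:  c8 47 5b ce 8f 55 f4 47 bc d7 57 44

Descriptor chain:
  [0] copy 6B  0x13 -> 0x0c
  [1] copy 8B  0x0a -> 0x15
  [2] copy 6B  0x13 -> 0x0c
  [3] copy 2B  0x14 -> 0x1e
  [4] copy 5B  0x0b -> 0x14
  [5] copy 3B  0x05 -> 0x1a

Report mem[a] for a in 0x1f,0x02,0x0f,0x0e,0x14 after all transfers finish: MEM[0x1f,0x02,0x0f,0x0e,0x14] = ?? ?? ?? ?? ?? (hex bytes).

D0: mem[0x0c..0x11] <- [9a e0 f0 60 7f c8]
D1: mem[0x15..0x1c] <- [f5 4d 9a e0 f0 60 7f c8]
D2: mem[0x0c..0x11] <- [9a e0 f5 4d 9a e0]
D3: mem[0x1e..0x1f] <- [e0 f5]
D4: mem[0x14..0x18] <- [4d 9a e0 f5 4d]
D5: mem[0x1a..0x1c] <- [e6 e6 a0]
query mem[0x1f]=0xf5, mem[0x02]=0xca, mem[0x0f]=0x4d, mem[0x0e]=0xf5, mem[0x14]=0x4d

MEM[0x1f,0x02,0x0f,0x0e,0x14] = f5 ca 4d f5 4d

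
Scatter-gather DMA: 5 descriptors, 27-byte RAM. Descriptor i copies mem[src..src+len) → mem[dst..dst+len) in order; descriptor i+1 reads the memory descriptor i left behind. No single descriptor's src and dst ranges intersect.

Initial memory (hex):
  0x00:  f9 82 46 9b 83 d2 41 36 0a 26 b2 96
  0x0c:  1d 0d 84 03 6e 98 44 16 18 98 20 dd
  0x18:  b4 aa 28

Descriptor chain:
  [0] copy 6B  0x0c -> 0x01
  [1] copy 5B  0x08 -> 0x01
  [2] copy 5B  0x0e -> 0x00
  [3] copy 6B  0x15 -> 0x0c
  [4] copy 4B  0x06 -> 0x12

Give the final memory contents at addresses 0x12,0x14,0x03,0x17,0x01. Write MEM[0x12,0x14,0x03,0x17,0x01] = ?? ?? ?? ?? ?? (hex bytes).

MEM[0x12,0x14,0x03,0x17,0x01] = 98 0a 98 dd 03

D0: mem[0x01..0x06] <- [1d 0d 84 03 6e 98]
D1: mem[0x01..0x05] <- [0a 26 b2 96 1d]
D2: mem[0x00..0x04] <- [84 03 6e 98 44]
D3: mem[0x0c..0x11] <- [98 20 dd b4 aa 28]
D4: mem[0x12..0x15] <- [98 36 0a 26]
query mem[0x12]=0x98, mem[0x14]=0x0a, mem[0x03]=0x98, mem[0x17]=0xdd, mem[0x01]=0x03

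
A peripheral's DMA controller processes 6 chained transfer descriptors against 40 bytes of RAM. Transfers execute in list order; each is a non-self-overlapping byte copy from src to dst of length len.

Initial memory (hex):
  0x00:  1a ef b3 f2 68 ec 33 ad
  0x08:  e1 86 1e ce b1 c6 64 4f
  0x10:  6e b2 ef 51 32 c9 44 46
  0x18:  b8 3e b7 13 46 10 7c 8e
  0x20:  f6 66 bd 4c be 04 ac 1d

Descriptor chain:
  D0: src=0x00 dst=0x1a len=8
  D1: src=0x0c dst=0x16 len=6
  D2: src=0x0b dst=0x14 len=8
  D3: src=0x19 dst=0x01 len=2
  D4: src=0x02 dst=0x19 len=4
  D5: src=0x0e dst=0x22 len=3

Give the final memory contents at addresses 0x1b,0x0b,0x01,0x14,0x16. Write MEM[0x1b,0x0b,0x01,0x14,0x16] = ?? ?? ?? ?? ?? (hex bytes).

#0 dst[0x1a+8] := {0x1a,0xef,0xb3,0xf2,0x68,0xec,0x33,0xad}
#1 dst[0x16+6] := {0xb1,0xc6,0x64,0x4f,0x6e,0xb2}
#2 dst[0x14+8] := {0xce,0xb1,0xc6,0x64,0x4f,0x6e,0xb2,0xef}
#3 dst[0x01+2] := {0x6e,0xb2}
#4 dst[0x19+4] := {0xb2,0xf2,0x68,0xec}
#5 dst[0x22+3] := {0x64,0x4f,0x6e}
query mem[0x1b]=0x68, mem[0x0b]=0xce, mem[0x01]=0x6e, mem[0x14]=0xce, mem[0x16]=0xc6

MEM[0x1b,0x0b,0x01,0x14,0x16] = 68 ce 6e ce c6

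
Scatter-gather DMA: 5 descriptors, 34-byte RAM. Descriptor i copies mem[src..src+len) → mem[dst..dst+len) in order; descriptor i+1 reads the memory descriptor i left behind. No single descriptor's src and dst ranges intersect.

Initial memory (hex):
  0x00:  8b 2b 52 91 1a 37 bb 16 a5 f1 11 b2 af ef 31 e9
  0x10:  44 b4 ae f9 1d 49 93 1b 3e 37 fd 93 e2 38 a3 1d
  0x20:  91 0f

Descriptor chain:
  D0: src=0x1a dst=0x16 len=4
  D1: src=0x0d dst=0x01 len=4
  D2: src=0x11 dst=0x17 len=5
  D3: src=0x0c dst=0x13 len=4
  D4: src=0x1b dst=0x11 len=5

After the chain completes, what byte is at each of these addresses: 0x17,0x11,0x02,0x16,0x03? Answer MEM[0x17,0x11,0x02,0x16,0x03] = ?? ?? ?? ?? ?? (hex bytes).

MEM[0x17,0x11,0x02,0x16,0x03] = b4 49 31 e9 e9

D0: mem[0x16..0x19] <- [fd 93 e2 38]
D1: mem[0x01..0x04] <- [ef 31 e9 44]
D2: mem[0x17..0x1b] <- [b4 ae f9 1d 49]
D3: mem[0x13..0x16] <- [af ef 31 e9]
D4: mem[0x11..0x15] <- [49 e2 38 a3 1d]
query mem[0x17]=0xb4, mem[0x11]=0x49, mem[0x02]=0x31, mem[0x16]=0xe9, mem[0x03]=0xe9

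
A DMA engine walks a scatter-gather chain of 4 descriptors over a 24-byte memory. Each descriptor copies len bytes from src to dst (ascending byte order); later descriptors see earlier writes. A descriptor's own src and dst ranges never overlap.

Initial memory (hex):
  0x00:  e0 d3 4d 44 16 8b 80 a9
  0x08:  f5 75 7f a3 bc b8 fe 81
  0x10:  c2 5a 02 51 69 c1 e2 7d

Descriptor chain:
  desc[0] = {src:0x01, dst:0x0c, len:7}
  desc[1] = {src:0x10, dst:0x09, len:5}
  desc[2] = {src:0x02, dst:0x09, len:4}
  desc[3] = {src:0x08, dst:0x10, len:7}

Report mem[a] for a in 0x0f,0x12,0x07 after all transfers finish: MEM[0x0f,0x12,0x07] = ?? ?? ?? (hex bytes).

MEM[0x0f,0x12,0x07] = 16 44 a9

[0] 0x01->0x0c len=7 : d3 4d 44 16 8b 80 a9
[1] 0x10->0x09 len=5 : 8b 80 a9 51 69
[2] 0x02->0x09 len=4 : 4d 44 16 8b
[3] 0x08->0x10 len=7 : f5 4d 44 16 8b 69 44
query mem[0x0f]=0x16, mem[0x12]=0x44, mem[0x07]=0xa9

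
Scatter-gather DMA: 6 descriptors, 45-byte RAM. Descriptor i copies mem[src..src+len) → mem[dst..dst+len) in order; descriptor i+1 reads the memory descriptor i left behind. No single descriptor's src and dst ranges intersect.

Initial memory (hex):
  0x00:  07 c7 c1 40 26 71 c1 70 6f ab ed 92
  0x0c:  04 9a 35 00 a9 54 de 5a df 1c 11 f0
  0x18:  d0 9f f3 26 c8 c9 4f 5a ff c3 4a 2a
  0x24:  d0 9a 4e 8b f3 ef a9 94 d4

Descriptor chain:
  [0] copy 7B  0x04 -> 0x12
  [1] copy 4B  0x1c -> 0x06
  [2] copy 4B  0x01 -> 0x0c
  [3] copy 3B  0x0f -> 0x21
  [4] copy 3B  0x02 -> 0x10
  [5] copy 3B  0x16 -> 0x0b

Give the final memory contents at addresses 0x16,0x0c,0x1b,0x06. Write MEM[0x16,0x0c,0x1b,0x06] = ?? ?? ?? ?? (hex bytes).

D0: mem[0x12..0x18] <- [26 71 c1 70 6f ab ed]
D1: mem[0x06..0x09] <- [c8 c9 4f 5a]
D2: mem[0x0c..0x0f] <- [c7 c1 40 26]
D3: mem[0x21..0x23] <- [26 a9 54]
D4: mem[0x10..0x12] <- [c1 40 26]
D5: mem[0x0b..0x0d] <- [6f ab ed]
query mem[0x16]=0x6f, mem[0x0c]=0xab, mem[0x1b]=0x26, mem[0x06]=0xc8

MEM[0x16,0x0c,0x1b,0x06] = 6f ab 26 c8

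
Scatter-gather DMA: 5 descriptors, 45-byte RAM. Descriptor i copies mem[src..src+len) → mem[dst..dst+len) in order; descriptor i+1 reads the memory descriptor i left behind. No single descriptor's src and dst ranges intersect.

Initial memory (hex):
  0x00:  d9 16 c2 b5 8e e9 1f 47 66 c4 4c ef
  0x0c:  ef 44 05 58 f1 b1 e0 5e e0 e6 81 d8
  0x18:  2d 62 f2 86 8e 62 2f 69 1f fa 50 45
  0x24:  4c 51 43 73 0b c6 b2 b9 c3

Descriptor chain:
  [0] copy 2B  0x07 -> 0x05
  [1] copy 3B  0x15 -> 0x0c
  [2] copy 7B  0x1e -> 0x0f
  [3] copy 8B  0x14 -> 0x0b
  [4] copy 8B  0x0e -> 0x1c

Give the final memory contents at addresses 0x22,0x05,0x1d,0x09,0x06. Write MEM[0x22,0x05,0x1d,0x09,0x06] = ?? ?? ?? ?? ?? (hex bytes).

#0 dst[0x05+2] := {0x47,0x66}
#1 dst[0x0c+3] := {0xe6,0x81,0xd8}
#2 dst[0x0f+7] := {0x2f,0x69,0x1f,0xfa,0x50,0x45,0x4c}
#3 dst[0x0b+8] := {0x45,0x4c,0x81,0xd8,0x2d,0x62,0xf2,0x86}
#4 dst[0x1c+8] := {0xd8,0x2d,0x62,0xf2,0x86,0x50,0x45,0x4c}
query mem[0x22]=0x45, mem[0x05]=0x47, mem[0x1d]=0x2d, mem[0x09]=0xc4, mem[0x06]=0x66

MEM[0x22,0x05,0x1d,0x09,0x06] = 45 47 2d c4 66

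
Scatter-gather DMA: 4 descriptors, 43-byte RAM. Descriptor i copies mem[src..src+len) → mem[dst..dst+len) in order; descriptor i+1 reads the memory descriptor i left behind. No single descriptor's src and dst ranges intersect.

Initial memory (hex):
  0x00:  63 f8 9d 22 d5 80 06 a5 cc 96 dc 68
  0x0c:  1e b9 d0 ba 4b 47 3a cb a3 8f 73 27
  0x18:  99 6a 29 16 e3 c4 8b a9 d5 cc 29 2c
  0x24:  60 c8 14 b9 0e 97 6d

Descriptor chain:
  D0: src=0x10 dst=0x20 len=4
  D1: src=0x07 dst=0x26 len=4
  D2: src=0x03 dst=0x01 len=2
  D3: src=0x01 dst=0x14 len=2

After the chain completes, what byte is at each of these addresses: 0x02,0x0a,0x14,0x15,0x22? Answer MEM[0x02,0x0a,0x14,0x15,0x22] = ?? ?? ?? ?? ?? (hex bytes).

MEM[0x02,0x0a,0x14,0x15,0x22] = d5 dc 22 d5 3a

[0] 0x10->0x20 len=4 : 4b 47 3a cb
[1] 0x07->0x26 len=4 : a5 cc 96 dc
[2] 0x03->0x01 len=2 : 22 d5
[3] 0x01->0x14 len=2 : 22 d5
query mem[0x02]=0xd5, mem[0x0a]=0xdc, mem[0x14]=0x22, mem[0x15]=0xd5, mem[0x22]=0x3a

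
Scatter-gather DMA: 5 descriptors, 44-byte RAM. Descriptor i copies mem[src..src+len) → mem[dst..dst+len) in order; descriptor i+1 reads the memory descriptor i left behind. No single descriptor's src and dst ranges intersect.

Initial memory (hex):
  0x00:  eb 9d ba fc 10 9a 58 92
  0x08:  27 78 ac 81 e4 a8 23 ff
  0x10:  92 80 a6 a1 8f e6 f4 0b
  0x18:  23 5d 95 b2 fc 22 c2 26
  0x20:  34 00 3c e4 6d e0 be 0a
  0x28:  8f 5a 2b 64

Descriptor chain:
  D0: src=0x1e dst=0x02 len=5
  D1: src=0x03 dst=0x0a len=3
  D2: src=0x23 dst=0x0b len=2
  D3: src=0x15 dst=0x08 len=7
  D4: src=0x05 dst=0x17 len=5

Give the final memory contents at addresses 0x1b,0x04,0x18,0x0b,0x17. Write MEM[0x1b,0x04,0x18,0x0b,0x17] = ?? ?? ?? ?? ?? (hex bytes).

  after D0: wrote 5B at 0x02 = c22634003c
  after D1: wrote 3B at 0x0a = 263400
  after D2: wrote 2B at 0x0b = e46d
  after D3: wrote 7B at 0x08 = e6f40b235d95b2
  after D4: wrote 5B at 0x17 = 003c92e6f4
query mem[0x1b]=0xf4, mem[0x04]=0x34, mem[0x18]=0x3c, mem[0x0b]=0x23, mem[0x17]=0x00

MEM[0x1b,0x04,0x18,0x0b,0x17] = f4 34 3c 23 00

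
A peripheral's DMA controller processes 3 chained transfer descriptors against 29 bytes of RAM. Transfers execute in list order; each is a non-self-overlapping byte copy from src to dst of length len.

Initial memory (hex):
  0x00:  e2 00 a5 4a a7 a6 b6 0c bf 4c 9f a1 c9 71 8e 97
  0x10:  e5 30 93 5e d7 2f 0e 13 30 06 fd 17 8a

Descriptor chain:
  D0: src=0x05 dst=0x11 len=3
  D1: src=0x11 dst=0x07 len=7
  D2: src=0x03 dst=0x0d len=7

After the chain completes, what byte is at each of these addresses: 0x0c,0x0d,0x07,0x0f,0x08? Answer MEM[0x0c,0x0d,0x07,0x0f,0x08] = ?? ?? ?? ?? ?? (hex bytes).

MEM[0x0c,0x0d,0x07,0x0f,0x08] = 0e 4a a6 a6 b6

  after D0: wrote 3B at 0x11 = a6b60c
  after D1: wrote 7B at 0x07 = a6b60cd72f0e13
  after D2: wrote 7B at 0x0d = 4aa7a6b6a6b60c
query mem[0x0c]=0x0e, mem[0x0d]=0x4a, mem[0x07]=0xa6, mem[0x0f]=0xa6, mem[0x08]=0xb6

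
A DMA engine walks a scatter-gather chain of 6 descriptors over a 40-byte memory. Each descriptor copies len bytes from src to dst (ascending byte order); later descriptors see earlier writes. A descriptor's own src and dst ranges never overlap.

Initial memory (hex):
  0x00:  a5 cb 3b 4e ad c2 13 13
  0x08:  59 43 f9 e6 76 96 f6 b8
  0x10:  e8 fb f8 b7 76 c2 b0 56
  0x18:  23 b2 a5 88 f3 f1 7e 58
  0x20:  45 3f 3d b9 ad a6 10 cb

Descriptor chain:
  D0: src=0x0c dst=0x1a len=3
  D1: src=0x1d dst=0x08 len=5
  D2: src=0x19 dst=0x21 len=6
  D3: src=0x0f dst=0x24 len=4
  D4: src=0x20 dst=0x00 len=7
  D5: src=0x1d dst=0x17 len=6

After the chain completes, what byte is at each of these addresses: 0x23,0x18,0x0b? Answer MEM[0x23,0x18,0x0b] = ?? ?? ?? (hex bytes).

MEM[0x23,0x18,0x0b] = 96 7e 45

D0: mem[0x1a..0x1c] <- [76 96 f6]
D1: mem[0x08..0x0c] <- [f1 7e 58 45 3f]
D2: mem[0x21..0x26] <- [b2 76 96 f6 f1 7e]
D3: mem[0x24..0x27] <- [b8 e8 fb f8]
D4: mem[0x00..0x06] <- [45 b2 76 96 b8 e8 fb]
D5: mem[0x17..0x1c] <- [f1 7e 58 45 b2 76]
query mem[0x23]=0x96, mem[0x18]=0x7e, mem[0x0b]=0x45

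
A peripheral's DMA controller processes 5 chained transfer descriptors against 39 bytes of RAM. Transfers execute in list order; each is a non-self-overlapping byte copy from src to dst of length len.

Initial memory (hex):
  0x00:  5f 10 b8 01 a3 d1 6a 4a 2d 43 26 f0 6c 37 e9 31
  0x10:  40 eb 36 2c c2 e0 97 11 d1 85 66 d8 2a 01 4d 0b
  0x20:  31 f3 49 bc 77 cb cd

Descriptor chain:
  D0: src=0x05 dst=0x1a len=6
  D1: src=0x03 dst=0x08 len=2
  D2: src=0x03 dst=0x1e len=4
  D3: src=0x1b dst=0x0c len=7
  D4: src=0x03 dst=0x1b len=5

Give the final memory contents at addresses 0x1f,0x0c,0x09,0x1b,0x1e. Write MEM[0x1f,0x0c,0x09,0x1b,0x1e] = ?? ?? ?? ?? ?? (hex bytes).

MEM[0x1f,0x0c,0x09,0x1b,0x1e] = 4a 6a a3 01 6a

#0 dst[0x1a+6] := {0xd1,0x6a,0x4a,0x2d,0x43,0x26}
#1 dst[0x08+2] := {0x01,0xa3}
#2 dst[0x1e+4] := {0x01,0xa3,0xd1,0x6a}
#3 dst[0x0c+7] := {0x6a,0x4a,0x2d,0x01,0xa3,0xd1,0x6a}
#4 dst[0x1b+5] := {0x01,0xa3,0xd1,0x6a,0x4a}
query mem[0x1f]=0x4a, mem[0x0c]=0x6a, mem[0x09]=0xa3, mem[0x1b]=0x01, mem[0x1e]=0x6a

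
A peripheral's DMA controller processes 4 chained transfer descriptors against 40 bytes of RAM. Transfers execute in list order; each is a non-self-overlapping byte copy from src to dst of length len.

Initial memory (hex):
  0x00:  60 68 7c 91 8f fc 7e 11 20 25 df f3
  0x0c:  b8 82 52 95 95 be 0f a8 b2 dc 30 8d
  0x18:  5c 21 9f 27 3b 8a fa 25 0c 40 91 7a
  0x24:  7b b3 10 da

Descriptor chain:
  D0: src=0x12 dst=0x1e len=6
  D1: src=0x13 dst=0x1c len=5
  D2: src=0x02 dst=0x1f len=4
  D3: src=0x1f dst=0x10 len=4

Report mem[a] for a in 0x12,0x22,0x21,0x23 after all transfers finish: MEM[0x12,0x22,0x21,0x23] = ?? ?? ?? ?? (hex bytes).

#0 dst[0x1e+6] := {0x0f,0xa8,0xb2,0xdc,0x30,0x8d}
#1 dst[0x1c+5] := {0xa8,0xb2,0xdc,0x30,0x8d}
#2 dst[0x1f+4] := {0x7c,0x91,0x8f,0xfc}
#3 dst[0x10+4] := {0x7c,0x91,0x8f,0xfc}
query mem[0x12]=0x8f, mem[0x22]=0xfc, mem[0x21]=0x8f, mem[0x23]=0x8d

MEM[0x12,0x22,0x21,0x23] = 8f fc 8f 8d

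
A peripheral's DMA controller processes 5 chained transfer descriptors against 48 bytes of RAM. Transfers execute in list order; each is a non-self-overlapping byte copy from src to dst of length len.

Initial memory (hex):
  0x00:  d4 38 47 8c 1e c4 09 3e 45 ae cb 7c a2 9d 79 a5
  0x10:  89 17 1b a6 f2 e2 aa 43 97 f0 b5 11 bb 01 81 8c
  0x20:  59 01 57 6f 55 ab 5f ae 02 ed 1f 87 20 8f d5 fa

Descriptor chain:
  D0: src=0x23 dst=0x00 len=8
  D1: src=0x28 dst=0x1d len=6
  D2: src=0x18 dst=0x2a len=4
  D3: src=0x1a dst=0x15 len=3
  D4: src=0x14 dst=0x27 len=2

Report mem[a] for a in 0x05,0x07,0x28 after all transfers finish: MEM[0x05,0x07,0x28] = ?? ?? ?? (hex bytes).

D0: mem[0x00..0x07] <- [6f 55 ab 5f ae 02 ed 1f]
D1: mem[0x1d..0x22] <- [02 ed 1f 87 20 8f]
D2: mem[0x2a..0x2d] <- [97 f0 b5 11]
D3: mem[0x15..0x17] <- [b5 11 bb]
D4: mem[0x27..0x28] <- [f2 b5]
query mem[0x05]=0x02, mem[0x07]=0x1f, mem[0x28]=0xb5

MEM[0x05,0x07,0x28] = 02 1f b5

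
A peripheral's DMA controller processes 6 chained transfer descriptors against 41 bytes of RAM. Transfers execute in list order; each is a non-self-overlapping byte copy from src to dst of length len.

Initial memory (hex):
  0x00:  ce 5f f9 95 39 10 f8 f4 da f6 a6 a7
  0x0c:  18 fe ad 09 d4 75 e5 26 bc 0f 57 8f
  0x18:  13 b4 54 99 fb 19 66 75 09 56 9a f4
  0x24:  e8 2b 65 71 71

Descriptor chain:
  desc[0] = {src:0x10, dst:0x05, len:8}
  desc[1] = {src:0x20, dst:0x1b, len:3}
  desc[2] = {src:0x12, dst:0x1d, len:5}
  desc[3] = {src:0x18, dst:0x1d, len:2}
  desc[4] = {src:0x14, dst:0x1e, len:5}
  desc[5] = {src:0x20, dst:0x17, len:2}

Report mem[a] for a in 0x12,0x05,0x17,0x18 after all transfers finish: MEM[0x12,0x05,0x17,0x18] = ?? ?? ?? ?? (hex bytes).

MEM[0x12,0x05,0x17,0x18] = e5 d4 57 8f

[0] 0x10->0x05 len=8 : d4 75 e5 26 bc 0f 57 8f
[1] 0x20->0x1b len=3 : 09 56 9a
[2] 0x12->0x1d len=5 : e5 26 bc 0f 57
[3] 0x18->0x1d len=2 : 13 b4
[4] 0x14->0x1e len=5 : bc 0f 57 8f 13
[5] 0x20->0x17 len=2 : 57 8f
query mem[0x12]=0xe5, mem[0x05]=0xd4, mem[0x17]=0x57, mem[0x18]=0x8f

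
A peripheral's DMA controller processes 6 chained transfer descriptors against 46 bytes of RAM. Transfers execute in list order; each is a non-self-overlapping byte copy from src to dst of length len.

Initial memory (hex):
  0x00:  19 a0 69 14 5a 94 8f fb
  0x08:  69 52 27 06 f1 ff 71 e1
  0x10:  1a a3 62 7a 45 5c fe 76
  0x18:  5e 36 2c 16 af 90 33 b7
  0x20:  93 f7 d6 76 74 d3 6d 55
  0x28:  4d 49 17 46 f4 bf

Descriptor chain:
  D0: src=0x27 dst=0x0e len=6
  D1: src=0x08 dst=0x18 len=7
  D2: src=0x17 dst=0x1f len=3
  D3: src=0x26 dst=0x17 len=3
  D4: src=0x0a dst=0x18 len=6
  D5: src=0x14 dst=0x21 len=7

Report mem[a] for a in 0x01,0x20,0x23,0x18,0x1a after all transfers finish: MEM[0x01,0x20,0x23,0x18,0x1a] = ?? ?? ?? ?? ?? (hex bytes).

D0: mem[0x0e..0x13] <- [55 4d 49 17 46 f4]
D1: mem[0x18..0x1e] <- [69 52 27 06 f1 ff 55]
D2: mem[0x1f..0x21] <- [76 69 52]
D3: mem[0x17..0x19] <- [6d 55 4d]
D4: mem[0x18..0x1d] <- [27 06 f1 ff 55 4d]
D5: mem[0x21..0x27] <- [45 5c fe 6d 27 06 f1]
query mem[0x01]=0xa0, mem[0x20]=0x69, mem[0x23]=0xfe, mem[0x18]=0x27, mem[0x1a]=0xf1

MEM[0x01,0x20,0x23,0x18,0x1a] = a0 69 fe 27 f1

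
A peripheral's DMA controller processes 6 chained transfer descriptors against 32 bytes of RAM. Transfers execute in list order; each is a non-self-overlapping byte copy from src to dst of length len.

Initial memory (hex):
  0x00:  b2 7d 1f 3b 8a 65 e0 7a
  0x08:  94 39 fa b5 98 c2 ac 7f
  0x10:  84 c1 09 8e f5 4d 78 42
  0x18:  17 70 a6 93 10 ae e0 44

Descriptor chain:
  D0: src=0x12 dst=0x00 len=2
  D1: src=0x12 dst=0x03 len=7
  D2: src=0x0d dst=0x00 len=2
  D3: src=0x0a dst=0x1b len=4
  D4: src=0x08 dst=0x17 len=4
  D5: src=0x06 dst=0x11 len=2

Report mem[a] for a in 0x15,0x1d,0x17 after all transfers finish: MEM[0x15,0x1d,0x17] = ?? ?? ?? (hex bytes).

D0: mem[0x00..0x01] <- [09 8e]
D1: mem[0x03..0x09] <- [09 8e f5 4d 78 42 17]
D2: mem[0x00..0x01] <- [c2 ac]
D3: mem[0x1b..0x1e] <- [fa b5 98 c2]
D4: mem[0x17..0x1a] <- [42 17 fa b5]
D5: mem[0x11..0x12] <- [4d 78]
query mem[0x15]=0x4d, mem[0x1d]=0x98, mem[0x17]=0x42

MEM[0x15,0x1d,0x17] = 4d 98 42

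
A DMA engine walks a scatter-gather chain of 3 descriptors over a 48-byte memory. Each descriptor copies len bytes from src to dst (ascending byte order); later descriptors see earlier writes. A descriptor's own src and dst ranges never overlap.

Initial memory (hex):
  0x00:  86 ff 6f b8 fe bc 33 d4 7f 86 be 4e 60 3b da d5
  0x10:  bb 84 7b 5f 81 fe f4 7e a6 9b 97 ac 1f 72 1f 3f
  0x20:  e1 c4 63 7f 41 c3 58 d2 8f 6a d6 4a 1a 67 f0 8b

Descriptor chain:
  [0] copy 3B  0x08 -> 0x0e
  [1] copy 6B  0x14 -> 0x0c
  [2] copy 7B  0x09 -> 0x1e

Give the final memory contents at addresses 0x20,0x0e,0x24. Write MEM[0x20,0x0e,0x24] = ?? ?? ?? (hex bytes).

MEM[0x20,0x0e,0x24] = 4e f4 7e

D0: mem[0x0e..0x10] <- [7f 86 be]
D1: mem[0x0c..0x11] <- [81 fe f4 7e a6 9b]
D2: mem[0x1e..0x24] <- [86 be 4e 81 fe f4 7e]
query mem[0x20]=0x4e, mem[0x0e]=0xf4, mem[0x24]=0x7e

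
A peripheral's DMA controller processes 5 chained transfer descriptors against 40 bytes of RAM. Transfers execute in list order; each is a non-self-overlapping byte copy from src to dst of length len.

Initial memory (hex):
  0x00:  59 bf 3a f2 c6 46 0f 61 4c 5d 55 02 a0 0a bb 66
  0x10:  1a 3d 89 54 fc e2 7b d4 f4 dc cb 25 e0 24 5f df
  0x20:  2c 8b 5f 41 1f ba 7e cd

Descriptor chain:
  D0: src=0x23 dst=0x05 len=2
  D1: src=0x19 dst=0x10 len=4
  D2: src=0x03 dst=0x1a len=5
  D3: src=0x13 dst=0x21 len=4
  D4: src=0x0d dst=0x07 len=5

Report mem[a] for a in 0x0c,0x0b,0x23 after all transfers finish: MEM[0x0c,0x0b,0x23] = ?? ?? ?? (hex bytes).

#0 dst[0x05+2] := {0x41,0x1f}
#1 dst[0x10+4] := {0xdc,0xcb,0x25,0xe0}
#2 dst[0x1a+5] := {0xf2,0xc6,0x41,0x1f,0x61}
#3 dst[0x21+4] := {0xe0,0xfc,0xe2,0x7b}
#4 dst[0x07+5] := {0x0a,0xbb,0x66,0xdc,0xcb}
query mem[0x0c]=0xa0, mem[0x0b]=0xcb, mem[0x23]=0xe2

MEM[0x0c,0x0b,0x23] = a0 cb e2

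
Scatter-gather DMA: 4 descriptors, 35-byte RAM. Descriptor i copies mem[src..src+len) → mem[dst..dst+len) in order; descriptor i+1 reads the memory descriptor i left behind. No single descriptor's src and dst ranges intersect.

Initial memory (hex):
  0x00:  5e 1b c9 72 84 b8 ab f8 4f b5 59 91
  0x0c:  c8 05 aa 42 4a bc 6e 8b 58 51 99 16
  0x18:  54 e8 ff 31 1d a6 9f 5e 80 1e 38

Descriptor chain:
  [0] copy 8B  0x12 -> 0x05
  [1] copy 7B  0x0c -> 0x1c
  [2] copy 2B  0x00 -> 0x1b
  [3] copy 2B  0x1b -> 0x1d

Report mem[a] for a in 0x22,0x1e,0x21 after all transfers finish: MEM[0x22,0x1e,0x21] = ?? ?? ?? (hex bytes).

MEM[0x22,0x1e,0x21] = 6e 1b bc

  after D0: wrote 8B at 0x05 = 6e8b5851991654e8
  after D1: wrote 7B at 0x1c = e805aa424abc6e
  after D2: wrote 2B at 0x1b = 5e1b
  after D3: wrote 2B at 0x1d = 5e1b
query mem[0x22]=0x6e, mem[0x1e]=0x1b, mem[0x21]=0xbc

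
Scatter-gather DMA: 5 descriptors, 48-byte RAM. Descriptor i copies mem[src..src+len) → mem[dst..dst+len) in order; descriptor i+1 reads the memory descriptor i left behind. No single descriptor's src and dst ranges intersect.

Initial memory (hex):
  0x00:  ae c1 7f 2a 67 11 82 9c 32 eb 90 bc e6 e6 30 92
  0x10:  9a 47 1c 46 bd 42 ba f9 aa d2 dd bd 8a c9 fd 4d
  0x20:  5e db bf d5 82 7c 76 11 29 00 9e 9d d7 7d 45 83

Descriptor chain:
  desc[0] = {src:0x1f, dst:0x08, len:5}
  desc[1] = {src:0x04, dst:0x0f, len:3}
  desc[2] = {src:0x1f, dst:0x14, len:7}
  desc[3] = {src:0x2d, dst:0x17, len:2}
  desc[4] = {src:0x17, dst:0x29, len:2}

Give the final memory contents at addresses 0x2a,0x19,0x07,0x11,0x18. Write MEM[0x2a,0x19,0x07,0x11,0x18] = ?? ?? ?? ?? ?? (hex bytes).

[0] 0x1f->0x08 len=5 : 4d 5e db bf d5
[1] 0x04->0x0f len=3 : 67 11 82
[2] 0x1f->0x14 len=7 : 4d 5e db bf d5 82 7c
[3] 0x2d->0x17 len=2 : 7d 45
[4] 0x17->0x29 len=2 : 7d 45
query mem[0x2a]=0x45, mem[0x19]=0x82, mem[0x07]=0x9c, mem[0x11]=0x82, mem[0x18]=0x45

MEM[0x2a,0x19,0x07,0x11,0x18] = 45 82 9c 82 45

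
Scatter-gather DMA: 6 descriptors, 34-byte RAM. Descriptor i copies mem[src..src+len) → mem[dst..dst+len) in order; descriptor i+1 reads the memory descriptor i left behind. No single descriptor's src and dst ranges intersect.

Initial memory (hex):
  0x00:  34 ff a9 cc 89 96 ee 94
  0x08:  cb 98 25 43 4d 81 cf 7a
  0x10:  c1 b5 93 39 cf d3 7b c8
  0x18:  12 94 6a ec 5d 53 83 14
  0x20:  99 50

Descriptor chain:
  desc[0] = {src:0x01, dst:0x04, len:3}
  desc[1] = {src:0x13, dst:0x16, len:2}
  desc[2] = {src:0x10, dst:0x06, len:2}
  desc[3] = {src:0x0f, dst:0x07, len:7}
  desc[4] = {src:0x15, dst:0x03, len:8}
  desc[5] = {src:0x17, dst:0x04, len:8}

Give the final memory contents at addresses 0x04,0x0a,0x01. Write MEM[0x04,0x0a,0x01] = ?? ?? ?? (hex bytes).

#0 dst[0x04+3] := {0xff,0xa9,0xcc}
#1 dst[0x16+2] := {0x39,0xcf}
#2 dst[0x06+2] := {0xc1,0xb5}
#3 dst[0x07+7] := {0x7a,0xc1,0xb5,0x93,0x39,0xcf,0xd3}
#4 dst[0x03+8] := {0xd3,0x39,0xcf,0x12,0x94,0x6a,0xec,0x5d}
#5 dst[0x04+8] := {0xcf,0x12,0x94,0x6a,0xec,0x5d,0x53,0x83}
query mem[0x04]=0xcf, mem[0x0a]=0x53, mem[0x01]=0xff

MEM[0x04,0x0a,0x01] = cf 53 ff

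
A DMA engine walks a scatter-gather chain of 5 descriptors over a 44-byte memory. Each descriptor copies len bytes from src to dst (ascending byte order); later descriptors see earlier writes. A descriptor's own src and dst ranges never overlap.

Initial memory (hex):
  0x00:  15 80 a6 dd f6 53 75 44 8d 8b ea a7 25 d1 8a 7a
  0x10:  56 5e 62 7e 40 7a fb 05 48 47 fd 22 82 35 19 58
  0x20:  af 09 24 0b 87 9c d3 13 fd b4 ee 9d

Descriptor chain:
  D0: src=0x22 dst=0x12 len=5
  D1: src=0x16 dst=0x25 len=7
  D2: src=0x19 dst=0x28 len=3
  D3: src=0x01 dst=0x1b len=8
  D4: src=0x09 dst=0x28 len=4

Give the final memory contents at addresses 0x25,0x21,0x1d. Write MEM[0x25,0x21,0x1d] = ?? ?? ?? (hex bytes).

MEM[0x25,0x21,0x1d] = d3 44 dd

[0] 0x22->0x12 len=5 : 24 0b 87 9c d3
[1] 0x16->0x25 len=7 : d3 05 48 47 fd 22 82
[2] 0x19->0x28 len=3 : 47 fd 22
[3] 0x01->0x1b len=8 : 80 a6 dd f6 53 75 44 8d
[4] 0x09->0x28 len=4 : 8b ea a7 25
query mem[0x25]=0xd3, mem[0x21]=0x44, mem[0x1d]=0xdd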